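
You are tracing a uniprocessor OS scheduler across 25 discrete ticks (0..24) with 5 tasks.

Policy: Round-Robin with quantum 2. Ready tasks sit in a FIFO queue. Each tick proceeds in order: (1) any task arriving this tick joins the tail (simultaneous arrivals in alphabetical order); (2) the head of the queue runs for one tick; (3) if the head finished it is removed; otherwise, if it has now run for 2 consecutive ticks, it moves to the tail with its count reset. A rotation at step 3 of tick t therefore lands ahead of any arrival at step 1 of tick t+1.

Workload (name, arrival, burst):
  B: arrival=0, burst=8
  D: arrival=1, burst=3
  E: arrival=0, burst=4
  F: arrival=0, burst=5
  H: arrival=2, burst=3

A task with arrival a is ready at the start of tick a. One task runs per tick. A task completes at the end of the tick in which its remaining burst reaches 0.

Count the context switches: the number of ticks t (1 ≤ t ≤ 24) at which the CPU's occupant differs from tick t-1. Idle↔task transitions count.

context switches = 13

t=0: queue=[B,E,F] q_used=0 → run B
t=1: queue=[B,E,F,D] q_used=1 → run B
t=2: queue=[E,F,D,B,H] q_used=0 → run E
t=3: queue=[E,F,D,B,H] q_used=1 → run E
t=4: queue=[F,D,B,H,E] q_used=0 → run F
t=5: queue=[F,D,B,H,E] q_used=1 → run F
t=6: queue=[D,B,H,E,F] q_used=0 → run D
t=7: queue=[D,B,H,E,F] q_used=1 → run D
t=8: queue=[B,H,E,F,D] q_used=0 → run B
t=9: queue=[B,H,E,F,D] q_used=1 → run B
t=10: queue=[H,E,F,D,B] q_used=0 → run H
t=11: queue=[H,E,F,D,B] q_used=1 → run H
t=12: queue=[E,F,D,B,H] q_used=0 → run E
t=13: queue=[E,F,D,B,H] q_used=1 → run E
t=14: queue=[F,D,B,H] q_used=0 → run F
t=15: queue=[F,D,B,H] q_used=1 → run F
t=16: queue=[D,B,H,F] q_used=0 → run D
t=17: queue=[B,H,F] q_used=0 → run B
t=18: queue=[B,H,F] q_used=1 → run B
t=19: queue=[H,F,B] q_used=0 → run H
t=20: queue=[F,B] q_used=0 → run F
t=21: queue=[B] q_used=0 → run B
t=22: queue=[B] q_used=1 → run B
t=23: (idle)
t=24: (idle)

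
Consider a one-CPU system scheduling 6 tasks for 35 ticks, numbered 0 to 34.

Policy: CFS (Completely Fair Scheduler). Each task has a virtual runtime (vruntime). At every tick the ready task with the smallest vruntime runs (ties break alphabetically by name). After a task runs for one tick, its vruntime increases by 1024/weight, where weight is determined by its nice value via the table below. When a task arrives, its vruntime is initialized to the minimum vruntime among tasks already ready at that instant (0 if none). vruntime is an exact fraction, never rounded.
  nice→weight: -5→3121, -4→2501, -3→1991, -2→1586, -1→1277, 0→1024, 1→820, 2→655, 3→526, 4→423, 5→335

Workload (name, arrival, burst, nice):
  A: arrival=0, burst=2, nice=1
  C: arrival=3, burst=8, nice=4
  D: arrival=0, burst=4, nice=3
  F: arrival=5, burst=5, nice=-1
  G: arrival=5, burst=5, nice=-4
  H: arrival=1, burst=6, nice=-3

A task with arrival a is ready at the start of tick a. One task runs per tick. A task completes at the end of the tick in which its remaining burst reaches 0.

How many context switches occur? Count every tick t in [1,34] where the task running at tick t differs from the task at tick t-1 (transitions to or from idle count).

context switches = 26

t=0: vr[A=0 D=0] → run A
t=1: vr[A=256/205 D=0 H=0] → run D
t=2: vr[A=256/205 D=512/263 H=0] → run H
t=3: vr[A=256/205 C=1024/1991 D=512/263 H=1024/1991] → run C
t=4: vr[A=256/205 C=2471936/842193 D=512/263 H=1024/1991] → run H
t=5: vr[A=256/205 C=2471936/842193 D=512/263 F=2048/1991 G=2048/1991 H=2048/1991] → run F
t=6: vr[A=256/205 C=2471936/842193 D=512/263 F=4654080/2542507 G=2048/1991 H=2048/1991] → run G
t=7: vr[A=256/205 C=2471936/842193 D=512/263 F=4654080/2542507 G=7160832/4979491 H=2048/1991] → run H
t=8: vr[A=256/205 C=2471936/842193 D=512/263 F=4654080/2542507 G=7160832/4979491 H=3072/1991] → run A
t=9: vr[C=2471936/842193 D=512/263 F=4654080/2542507 G=7160832/4979491 H=3072/1991] → run G
t=10: vr[C=2471936/842193 D=512/263 F=4654080/2542507 G=9199616/4979491 H=3072/1991] → run H
t=11: vr[C=2471936/842193 D=512/263 F=4654080/2542507 G=9199616/4979491 H=4096/1991] → run F
t=12: vr[C=2471936/842193 D=512/263 F=6692864/2542507 G=9199616/4979491 H=4096/1991] → run G
t=13: vr[C=2471936/842193 D=512/263 F=6692864/2542507 G=11238400/4979491 H=4096/1991] → run D
t=14: vr[C=2471936/842193 D=1024/263 F=6692864/2542507 G=11238400/4979491 H=4096/1991] → run H
t=15: vr[C=2471936/842193 D=1024/263 F=6692864/2542507 G=11238400/4979491 H=5120/1991] → run G
t=16: vr[C=2471936/842193 D=1024/263 F=6692864/2542507 G=13277184/4979491 H=5120/1991] → run H
t=17: vr[C=2471936/842193 D=1024/263 F=6692864/2542507 G=13277184/4979491] → run F
t=18: vr[C=2471936/842193 D=1024/263 F=8731648/2542507 G=13277184/4979491] → run G
t=19: vr[C=2471936/842193 D=1024/263 F=8731648/2542507] → run C
t=20: vr[C=4510720/842193 D=1024/263 F=8731648/2542507] → run F
t=21: vr[C=4510720/842193 D=1024/263 F=10770432/2542507] → run D
t=22: vr[C=4510720/842193 D=1536/263 F=10770432/2542507] → run F
t=23: vr[C=4510720/842193 D=1536/263] → run C
t=24: vr[C=2183168/280731 D=1536/263] → run D
t=25: vr[C=2183168/280731] → run C
t=26: vr[C=8588288/842193] → run C
t=27: vr[C=10627072/842193] → run C
t=28: vr[C=4221952/280731] → run C
t=29: vr[C=14704640/842193] → run C
t=30: (idle)
t=31: (idle)
t=32: (idle)
t=33: (idle)
t=34: (idle)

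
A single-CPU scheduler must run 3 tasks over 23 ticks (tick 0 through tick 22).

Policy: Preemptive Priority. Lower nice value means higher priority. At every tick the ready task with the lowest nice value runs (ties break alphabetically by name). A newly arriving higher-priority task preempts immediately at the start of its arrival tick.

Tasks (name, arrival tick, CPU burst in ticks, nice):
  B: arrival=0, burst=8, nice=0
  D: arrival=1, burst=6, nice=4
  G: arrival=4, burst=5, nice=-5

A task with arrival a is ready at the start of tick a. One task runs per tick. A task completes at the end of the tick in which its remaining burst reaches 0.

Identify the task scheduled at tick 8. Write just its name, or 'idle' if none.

running at tick 8 = G

t=0: ready={B} → run B
t=1: ready={B,D} → run B
t=2: ready={B,D} → run B
t=3: ready={B,D} → run B
t=4: ready={B,D,G} → run G
t=5: ready={B,D,G} → run G
t=6: ready={B,D,G} → run G
t=7: ready={B,D,G} → run G
t=8: ready={B,D,G} → run G
t=9: ready={B,D} → run B
t=10: ready={B,D} → run B
t=11: ready={B,D} → run B
t=12: ready={B,D} → run B
t=13: ready={D} → run D
t=14: ready={D} → run D
t=15: ready={D} → run D
t=16: ready={D} → run D
t=17: ready={D} → run D
t=18: ready={D} → run D
t=19: (idle)
t=20: (idle)
t=21: (idle)
t=22: (idle)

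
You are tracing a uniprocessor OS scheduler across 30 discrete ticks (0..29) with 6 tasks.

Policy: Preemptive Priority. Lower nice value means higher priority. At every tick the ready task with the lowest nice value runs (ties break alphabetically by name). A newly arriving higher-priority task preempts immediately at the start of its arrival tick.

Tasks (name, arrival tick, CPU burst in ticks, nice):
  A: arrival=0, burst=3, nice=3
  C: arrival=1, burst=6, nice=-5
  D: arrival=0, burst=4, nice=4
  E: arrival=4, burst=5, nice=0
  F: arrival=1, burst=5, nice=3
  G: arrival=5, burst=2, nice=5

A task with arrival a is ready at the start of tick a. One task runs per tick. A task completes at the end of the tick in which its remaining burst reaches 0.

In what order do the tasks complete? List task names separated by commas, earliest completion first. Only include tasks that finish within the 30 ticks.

completion order = C, E, A, F, D, G

t=0: ready={A,D} → run A
t=1: ready={A,C,D,F} → run C
t=2: ready={A,C,D,F} → run C
t=3: ready={A,C,D,F} → run C
t=4: ready={A,C,D,E,F} → run C
t=5: ready={A,C,D,E,F,G} → run C
t=6: ready={A,C,D,E,F,G} → run C
t=7: ready={A,D,E,F,G} → run E
t=8: ready={A,D,E,F,G} → run E
t=9: ready={A,D,E,F,G} → run E
t=10: ready={A,D,E,F,G} → run E
t=11: ready={A,D,E,F,G} → run E
t=12: ready={A,D,F,G} → run A
t=13: ready={A,D,F,G} → run A
t=14: ready={D,F,G} → run F
t=15: ready={D,F,G} → run F
t=16: ready={D,F,G} → run F
t=17: ready={D,F,G} → run F
t=18: ready={D,F,G} → run F
t=19: ready={D,G} → run D
t=20: ready={D,G} → run D
t=21: ready={D,G} → run D
t=22: ready={D,G} → run D
t=23: ready={G} → run G
t=24: ready={G} → run G
t=25: (idle)
t=26: (idle)
t=27: (idle)
t=28: (idle)
t=29: (idle)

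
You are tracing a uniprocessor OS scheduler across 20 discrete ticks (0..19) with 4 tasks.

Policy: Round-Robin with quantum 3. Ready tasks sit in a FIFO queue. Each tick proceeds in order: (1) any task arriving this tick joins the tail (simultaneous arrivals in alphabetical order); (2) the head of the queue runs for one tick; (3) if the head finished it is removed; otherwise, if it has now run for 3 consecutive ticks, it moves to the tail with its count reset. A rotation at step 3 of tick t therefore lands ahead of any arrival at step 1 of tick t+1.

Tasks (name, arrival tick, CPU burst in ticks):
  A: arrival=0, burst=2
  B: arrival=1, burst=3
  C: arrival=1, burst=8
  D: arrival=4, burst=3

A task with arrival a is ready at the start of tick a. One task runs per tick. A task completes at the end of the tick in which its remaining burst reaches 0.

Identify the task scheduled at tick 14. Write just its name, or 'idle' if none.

running at tick 14 = C

t=0: queue=[A] q_used=0 → run A
t=1: queue=[A,B,C] q_used=1 → run A
t=2: queue=[B,C] q_used=0 → run B
t=3: queue=[B,C] q_used=1 → run B
t=4: queue=[B,C,D] q_used=2 → run B
t=5: queue=[C,D] q_used=0 → run C
t=6: queue=[C,D] q_used=1 → run C
t=7: queue=[C,D] q_used=2 → run C
t=8: queue=[D,C] q_used=0 → run D
t=9: queue=[D,C] q_used=1 → run D
t=10: queue=[D,C] q_used=2 → run D
t=11: queue=[C] q_used=0 → run C
t=12: queue=[C] q_used=1 → run C
t=13: queue=[C] q_used=2 → run C
t=14: queue=[C] q_used=0 → run C
t=15: queue=[C] q_used=1 → run C
t=16: (idle)
t=17: (idle)
t=18: (idle)
t=19: (idle)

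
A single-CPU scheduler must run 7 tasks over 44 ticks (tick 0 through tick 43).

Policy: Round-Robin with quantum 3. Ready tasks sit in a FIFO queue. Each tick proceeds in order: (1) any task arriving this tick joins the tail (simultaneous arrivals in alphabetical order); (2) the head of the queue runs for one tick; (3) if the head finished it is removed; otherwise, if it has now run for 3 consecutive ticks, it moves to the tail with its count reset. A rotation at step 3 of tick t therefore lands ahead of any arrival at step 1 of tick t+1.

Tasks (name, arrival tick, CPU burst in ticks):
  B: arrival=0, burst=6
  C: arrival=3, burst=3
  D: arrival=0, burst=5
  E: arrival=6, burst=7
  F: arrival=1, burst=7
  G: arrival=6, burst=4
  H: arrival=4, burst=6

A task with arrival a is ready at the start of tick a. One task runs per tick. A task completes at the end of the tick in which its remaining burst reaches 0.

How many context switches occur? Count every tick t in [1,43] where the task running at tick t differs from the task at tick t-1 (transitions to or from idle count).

t=0: queue=[B,D] q_used=0 → run B
t=1: queue=[B,D,F] q_used=1 → run B
t=2: queue=[B,D,F] q_used=2 → run B
t=3: queue=[D,F,B,C] q_used=0 → run D
t=4: queue=[D,F,B,C,H] q_used=1 → run D
t=5: queue=[D,F,B,C,H] q_used=2 → run D
t=6: queue=[F,B,C,H,D,E,G] q_used=0 → run F
t=7: queue=[F,B,C,H,D,E,G] q_used=1 → run F
t=8: queue=[F,B,C,H,D,E,G] q_used=2 → run F
t=9: queue=[B,C,H,D,E,G,F] q_used=0 → run B
t=10: queue=[B,C,H,D,E,G,F] q_used=1 → run B
t=11: queue=[B,C,H,D,E,G,F] q_used=2 → run B
t=12: queue=[C,H,D,E,G,F] q_used=0 → run C
t=13: queue=[C,H,D,E,G,F] q_used=1 → run C
t=14: queue=[C,H,D,E,G,F] q_used=2 → run C
t=15: queue=[H,D,E,G,F] q_used=0 → run H
t=16: queue=[H,D,E,G,F] q_used=1 → run H
t=17: queue=[H,D,E,G,F] q_used=2 → run H
t=18: queue=[D,E,G,F,H] q_used=0 → run D
t=19: queue=[D,E,G,F,H] q_used=1 → run D
t=20: queue=[E,G,F,H] q_used=0 → run E
t=21: queue=[E,G,F,H] q_used=1 → run E
t=22: queue=[E,G,F,H] q_used=2 → run E
t=23: queue=[G,F,H,E] q_used=0 → run G
t=24: queue=[G,F,H,E] q_used=1 → run G
t=25: queue=[G,F,H,E] q_used=2 → run G
t=26: queue=[F,H,E,G] q_used=0 → run F
t=27: queue=[F,H,E,G] q_used=1 → run F
t=28: queue=[F,H,E,G] q_used=2 → run F
t=29: queue=[H,E,G,F] q_used=0 → run H
t=30: queue=[H,E,G,F] q_used=1 → run H
t=31: queue=[H,E,G,F] q_used=2 → run H
t=32: queue=[E,G,F] q_used=0 → run E
t=33: queue=[E,G,F] q_used=1 → run E
t=34: queue=[E,G,F] q_used=2 → run E
t=35: queue=[G,F,E] q_used=0 → run G
t=36: queue=[F,E] q_used=0 → run F
t=37: queue=[E] q_used=0 → run E
t=38: (idle)
t=39: (idle)
t=40: (idle)
t=41: (idle)
t=42: (idle)
t=43: (idle)

context switches = 15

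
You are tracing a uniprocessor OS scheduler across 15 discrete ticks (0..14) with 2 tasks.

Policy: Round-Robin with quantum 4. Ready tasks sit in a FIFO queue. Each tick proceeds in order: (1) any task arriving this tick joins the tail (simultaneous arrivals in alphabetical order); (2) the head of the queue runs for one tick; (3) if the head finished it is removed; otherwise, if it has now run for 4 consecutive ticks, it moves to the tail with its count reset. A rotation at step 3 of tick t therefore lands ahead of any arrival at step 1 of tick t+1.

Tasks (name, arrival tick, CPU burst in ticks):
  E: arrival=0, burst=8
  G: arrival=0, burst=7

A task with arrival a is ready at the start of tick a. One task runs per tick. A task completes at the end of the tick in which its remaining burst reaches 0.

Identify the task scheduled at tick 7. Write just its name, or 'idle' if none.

t=0: queue=[E,G] q_used=0 → run E
t=1: queue=[E,G] q_used=1 → run E
t=2: queue=[E,G] q_used=2 → run E
t=3: queue=[E,G] q_used=3 → run E
t=4: queue=[G,E] q_used=0 → run G
t=5: queue=[G,E] q_used=1 → run G
t=6: queue=[G,E] q_used=2 → run G
t=7: queue=[G,E] q_used=3 → run G
t=8: queue=[E,G] q_used=0 → run E
t=9: queue=[E,G] q_used=1 → run E
t=10: queue=[E,G] q_used=2 → run E
t=11: queue=[E,G] q_used=3 → run E
t=12: queue=[G] q_used=0 → run G
t=13: queue=[G] q_used=1 → run G
t=14: queue=[G] q_used=2 → run G

running at tick 7 = G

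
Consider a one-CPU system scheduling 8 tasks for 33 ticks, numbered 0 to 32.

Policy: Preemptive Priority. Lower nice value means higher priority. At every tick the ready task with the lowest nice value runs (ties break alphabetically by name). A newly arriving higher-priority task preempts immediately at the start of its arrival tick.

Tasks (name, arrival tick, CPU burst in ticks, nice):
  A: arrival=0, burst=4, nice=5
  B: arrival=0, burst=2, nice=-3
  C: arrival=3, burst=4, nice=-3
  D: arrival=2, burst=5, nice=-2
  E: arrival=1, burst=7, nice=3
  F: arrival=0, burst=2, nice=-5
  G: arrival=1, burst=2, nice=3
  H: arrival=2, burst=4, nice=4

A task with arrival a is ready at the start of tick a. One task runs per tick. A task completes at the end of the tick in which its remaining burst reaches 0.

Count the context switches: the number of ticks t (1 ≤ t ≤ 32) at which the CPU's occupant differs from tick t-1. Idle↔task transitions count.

context switches = 8

t=0: ready={A,B,F} → run F
t=1: ready={A,B,E,F,G} → run F
t=2: ready={A,B,D,E,G,H} → run B
t=3: ready={A,B,C,D,E,G,H} → run B
t=4: ready={A,C,D,E,G,H} → run C
t=5: ready={A,C,D,E,G,H} → run C
t=6: ready={A,C,D,E,G,H} → run C
t=7: ready={A,C,D,E,G,H} → run C
t=8: ready={A,D,E,G,H} → run D
t=9: ready={A,D,E,G,H} → run D
t=10: ready={A,D,E,G,H} → run D
t=11: ready={A,D,E,G,H} → run D
t=12: ready={A,D,E,G,H} → run D
t=13: ready={A,E,G,H} → run E
t=14: ready={A,E,G,H} → run E
t=15: ready={A,E,G,H} → run E
t=16: ready={A,E,G,H} → run E
t=17: ready={A,E,G,H} → run E
t=18: ready={A,E,G,H} → run E
t=19: ready={A,E,G,H} → run E
t=20: ready={A,G,H} → run G
t=21: ready={A,G,H} → run G
t=22: ready={A,H} → run H
t=23: ready={A,H} → run H
t=24: ready={A,H} → run H
t=25: ready={A,H} → run H
t=26: ready={A} → run A
t=27: ready={A} → run A
t=28: ready={A} → run A
t=29: ready={A} → run A
t=30: (idle)
t=31: (idle)
t=32: (idle)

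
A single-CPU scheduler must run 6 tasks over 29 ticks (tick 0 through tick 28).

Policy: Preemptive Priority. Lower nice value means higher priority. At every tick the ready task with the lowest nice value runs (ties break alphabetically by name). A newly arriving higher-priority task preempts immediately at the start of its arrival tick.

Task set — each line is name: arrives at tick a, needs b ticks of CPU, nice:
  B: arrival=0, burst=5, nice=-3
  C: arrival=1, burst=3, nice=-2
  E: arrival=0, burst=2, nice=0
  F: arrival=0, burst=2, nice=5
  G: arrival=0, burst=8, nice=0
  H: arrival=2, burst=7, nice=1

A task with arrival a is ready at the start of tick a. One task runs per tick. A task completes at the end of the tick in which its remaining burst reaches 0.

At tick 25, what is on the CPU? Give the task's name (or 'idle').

t=0: ready={B,E,F,G} → run B
t=1: ready={B,C,E,F,G} → run B
t=2: ready={B,C,E,F,G,H} → run B
t=3: ready={B,C,E,F,G,H} → run B
t=4: ready={B,C,E,F,G,H} → run B
t=5: ready={C,E,F,G,H} → run C
t=6: ready={C,E,F,G,H} → run C
t=7: ready={C,E,F,G,H} → run C
t=8: ready={E,F,G,H} → run E
t=9: ready={E,F,G,H} → run E
t=10: ready={F,G,H} → run G
t=11: ready={F,G,H} → run G
t=12: ready={F,G,H} → run G
t=13: ready={F,G,H} → run G
t=14: ready={F,G,H} → run G
t=15: ready={F,G,H} → run G
t=16: ready={F,G,H} → run G
t=17: ready={F,G,H} → run G
t=18: ready={F,H} → run H
t=19: ready={F,H} → run H
t=20: ready={F,H} → run H
t=21: ready={F,H} → run H
t=22: ready={F,H} → run H
t=23: ready={F,H} → run H
t=24: ready={F,H} → run H
t=25: ready={F} → run F
t=26: ready={F} → run F
t=27: (idle)
t=28: (idle)

running at tick 25 = F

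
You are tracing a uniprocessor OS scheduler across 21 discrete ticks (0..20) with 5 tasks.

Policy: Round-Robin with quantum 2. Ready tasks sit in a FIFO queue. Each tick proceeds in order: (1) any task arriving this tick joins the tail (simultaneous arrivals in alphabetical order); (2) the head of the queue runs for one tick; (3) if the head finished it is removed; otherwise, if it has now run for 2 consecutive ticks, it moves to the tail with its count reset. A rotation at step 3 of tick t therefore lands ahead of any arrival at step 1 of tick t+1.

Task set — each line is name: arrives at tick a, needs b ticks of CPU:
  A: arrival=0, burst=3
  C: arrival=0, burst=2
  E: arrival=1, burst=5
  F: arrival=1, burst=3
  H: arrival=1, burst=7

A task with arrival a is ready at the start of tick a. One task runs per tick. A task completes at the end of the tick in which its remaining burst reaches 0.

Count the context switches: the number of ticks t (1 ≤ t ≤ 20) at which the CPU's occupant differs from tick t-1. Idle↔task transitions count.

context switches = 11

t=0: queue=[A,C] q_used=0 → run A
t=1: queue=[A,C,E,F,H] q_used=1 → run A
t=2: queue=[C,E,F,H,A] q_used=0 → run C
t=3: queue=[C,E,F,H,A] q_used=1 → run C
t=4: queue=[E,F,H,A] q_used=0 → run E
t=5: queue=[E,F,H,A] q_used=1 → run E
t=6: queue=[F,H,A,E] q_used=0 → run F
t=7: queue=[F,H,A,E] q_used=1 → run F
t=8: queue=[H,A,E,F] q_used=0 → run H
t=9: queue=[H,A,E,F] q_used=1 → run H
t=10: queue=[A,E,F,H] q_used=0 → run A
t=11: queue=[E,F,H] q_used=0 → run E
t=12: queue=[E,F,H] q_used=1 → run E
t=13: queue=[F,H,E] q_used=0 → run F
t=14: queue=[H,E] q_used=0 → run H
t=15: queue=[H,E] q_used=1 → run H
t=16: queue=[E,H] q_used=0 → run E
t=17: queue=[H] q_used=0 → run H
t=18: queue=[H] q_used=1 → run H
t=19: queue=[H] q_used=0 → run H
t=20: (idle)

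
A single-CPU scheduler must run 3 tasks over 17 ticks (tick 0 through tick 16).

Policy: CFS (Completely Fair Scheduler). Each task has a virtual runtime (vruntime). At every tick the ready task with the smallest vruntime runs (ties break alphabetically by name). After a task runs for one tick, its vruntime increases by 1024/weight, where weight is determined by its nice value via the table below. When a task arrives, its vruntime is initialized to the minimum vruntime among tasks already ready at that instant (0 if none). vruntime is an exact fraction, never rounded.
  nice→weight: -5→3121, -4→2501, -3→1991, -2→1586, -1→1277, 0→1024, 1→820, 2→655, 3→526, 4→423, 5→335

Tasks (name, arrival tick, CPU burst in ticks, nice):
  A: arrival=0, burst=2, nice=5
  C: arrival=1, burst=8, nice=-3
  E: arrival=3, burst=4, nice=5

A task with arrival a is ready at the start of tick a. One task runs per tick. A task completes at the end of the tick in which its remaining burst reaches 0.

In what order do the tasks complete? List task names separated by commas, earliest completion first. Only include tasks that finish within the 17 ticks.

t=0: vr[A=0] → run A
t=1: vr[A=1024/335 C=1024/335] → run A
t=2: vr[C=1024/335] → run C
t=3: vr[C=2381824/666985 E=2381824/666985] → run C
t=4: vr[C=2724864/666985 E=2381824/666985] → run E
t=5: vr[C=2724864/666985 E=4420608/666985] → run C
t=6: vr[C=3067904/666985 E=4420608/666985] → run C
t=7: vr[C=3410944/666985 E=4420608/666985] → run C
t=8: vr[C=3753984/666985 E=4420608/666985] → run C
t=9: vr[C=4097024/666985 E=4420608/666985] → run C
t=10: vr[C=4440064/666985 E=4420608/666985] → run E
t=11: vr[C=4440064/666985 E=6459392/666985] → run C
t=12: vr[E=6459392/666985] → run E
t=13: vr[E=8498176/666985] → run E
t=14: (idle)
t=15: (idle)
t=16: (idle)

completion order = A, C, E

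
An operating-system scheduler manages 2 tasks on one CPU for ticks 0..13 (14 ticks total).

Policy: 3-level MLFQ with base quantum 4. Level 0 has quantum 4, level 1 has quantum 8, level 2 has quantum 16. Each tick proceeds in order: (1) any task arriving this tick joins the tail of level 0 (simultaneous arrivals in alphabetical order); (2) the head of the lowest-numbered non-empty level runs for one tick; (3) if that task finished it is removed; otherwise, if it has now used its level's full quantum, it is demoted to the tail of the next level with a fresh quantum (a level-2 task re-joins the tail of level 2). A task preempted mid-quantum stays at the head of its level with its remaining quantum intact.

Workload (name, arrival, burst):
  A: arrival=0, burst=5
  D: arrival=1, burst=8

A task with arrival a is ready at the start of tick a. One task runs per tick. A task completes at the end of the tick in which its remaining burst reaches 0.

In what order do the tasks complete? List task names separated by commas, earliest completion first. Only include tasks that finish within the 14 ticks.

t=0: L0/L1/L2 = A/-/- → run A
t=1: L0/L1/L2 = AD/-/- → run A
t=2: L0/L1/L2 = AD/-/- → run A
t=3: L0/L1/L2 = AD/-/- → run A
t=4: L0/L1/L2 = D/A/- → run D
t=5: L0/L1/L2 = D/A/- → run D
t=6: L0/L1/L2 = D/A/- → run D
t=7: L0/L1/L2 = D/A/- → run D
t=8: L0/L1/L2 = -/AD/- → run A
t=9: L0/L1/L2 = -/D/- → run D
t=10: L0/L1/L2 = -/D/- → run D
t=11: L0/L1/L2 = -/D/- → run D
t=12: L0/L1/L2 = -/D/- → run D
t=13: (idle)

completion order = A, D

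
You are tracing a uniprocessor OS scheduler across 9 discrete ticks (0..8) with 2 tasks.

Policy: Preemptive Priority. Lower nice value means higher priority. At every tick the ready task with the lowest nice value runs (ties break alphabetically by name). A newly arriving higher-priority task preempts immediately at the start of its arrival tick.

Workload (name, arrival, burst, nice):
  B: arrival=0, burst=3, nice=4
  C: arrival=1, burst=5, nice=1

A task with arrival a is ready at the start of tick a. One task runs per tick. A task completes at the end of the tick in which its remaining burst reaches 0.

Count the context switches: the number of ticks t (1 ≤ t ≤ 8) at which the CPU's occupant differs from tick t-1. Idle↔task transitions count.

t=0: ready={B} → run B
t=1: ready={B,C} → run C
t=2: ready={B,C} → run C
t=3: ready={B,C} → run C
t=4: ready={B,C} → run C
t=5: ready={B,C} → run C
t=6: ready={B} → run B
t=7: ready={B} → run B
t=8: (idle)

context switches = 3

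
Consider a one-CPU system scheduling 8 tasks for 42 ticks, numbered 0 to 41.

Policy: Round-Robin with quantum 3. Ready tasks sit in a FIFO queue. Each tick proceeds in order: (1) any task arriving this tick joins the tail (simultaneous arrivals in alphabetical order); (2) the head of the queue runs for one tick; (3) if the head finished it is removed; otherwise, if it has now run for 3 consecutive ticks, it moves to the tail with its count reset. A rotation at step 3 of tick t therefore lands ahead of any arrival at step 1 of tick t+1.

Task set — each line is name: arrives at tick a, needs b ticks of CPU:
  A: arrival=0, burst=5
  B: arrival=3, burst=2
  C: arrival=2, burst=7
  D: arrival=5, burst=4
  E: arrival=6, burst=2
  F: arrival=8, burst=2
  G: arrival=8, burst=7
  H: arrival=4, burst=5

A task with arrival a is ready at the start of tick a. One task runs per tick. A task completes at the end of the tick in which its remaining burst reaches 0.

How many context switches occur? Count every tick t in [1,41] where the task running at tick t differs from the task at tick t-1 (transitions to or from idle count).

t=0: queue=[A] q_used=0 → run A
t=1: queue=[A] q_used=1 → run A
t=2: queue=[A,C] q_used=2 → run A
t=3: queue=[C,A,B] q_used=0 → run C
t=4: queue=[C,A,B,H] q_used=1 → run C
t=5: queue=[C,A,B,H,D] q_used=2 → run C
t=6: queue=[A,B,H,D,C,E] q_used=0 → run A
t=7: queue=[A,B,H,D,C,E] q_used=1 → run A
t=8: queue=[B,H,D,C,E,F,G] q_used=0 → run B
t=9: queue=[B,H,D,C,E,F,G] q_used=1 → run B
t=10: queue=[H,D,C,E,F,G] q_used=0 → run H
t=11: queue=[H,D,C,E,F,G] q_used=1 → run H
t=12: queue=[H,D,C,E,F,G] q_used=2 → run H
t=13: queue=[D,C,E,F,G,H] q_used=0 → run D
t=14: queue=[D,C,E,F,G,H] q_used=1 → run D
t=15: queue=[D,C,E,F,G,H] q_used=2 → run D
t=16: queue=[C,E,F,G,H,D] q_used=0 → run C
t=17: queue=[C,E,F,G,H,D] q_used=1 → run C
t=18: queue=[C,E,F,G,H,D] q_used=2 → run C
t=19: queue=[E,F,G,H,D,C] q_used=0 → run E
t=20: queue=[E,F,G,H,D,C] q_used=1 → run E
t=21: queue=[F,G,H,D,C] q_used=0 → run F
t=22: queue=[F,G,H,D,C] q_used=1 → run F
t=23: queue=[G,H,D,C] q_used=0 → run G
t=24: queue=[G,H,D,C] q_used=1 → run G
t=25: queue=[G,H,D,C] q_used=2 → run G
t=26: queue=[H,D,C,G] q_used=0 → run H
t=27: queue=[H,D,C,G] q_used=1 → run H
t=28: queue=[D,C,G] q_used=0 → run D
t=29: queue=[C,G] q_used=0 → run C
t=30: queue=[G] q_used=0 → run G
t=31: queue=[G] q_used=1 → run G
t=32: queue=[G] q_used=2 → run G
t=33: queue=[G] q_used=0 → run G
t=34: (idle)
t=35: (idle)
t=36: (idle)
t=37: (idle)
t=38: (idle)
t=39: (idle)
t=40: (idle)
t=41: (idle)

context switches = 14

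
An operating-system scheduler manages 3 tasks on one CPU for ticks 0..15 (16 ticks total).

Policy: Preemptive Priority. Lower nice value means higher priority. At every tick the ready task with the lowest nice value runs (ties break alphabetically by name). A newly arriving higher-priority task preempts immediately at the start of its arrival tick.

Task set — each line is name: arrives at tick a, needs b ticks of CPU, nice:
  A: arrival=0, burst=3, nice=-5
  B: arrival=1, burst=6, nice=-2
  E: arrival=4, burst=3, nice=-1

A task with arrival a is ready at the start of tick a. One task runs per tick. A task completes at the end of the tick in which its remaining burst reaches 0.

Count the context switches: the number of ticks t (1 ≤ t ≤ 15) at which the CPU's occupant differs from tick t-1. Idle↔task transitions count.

t=0: ready={A} → run A
t=1: ready={A,B} → run A
t=2: ready={A,B} → run A
t=3: ready={B} → run B
t=4: ready={B,E} → run B
t=5: ready={B,E} → run B
t=6: ready={B,E} → run B
t=7: ready={B,E} → run B
t=8: ready={B,E} → run B
t=9: ready={E} → run E
t=10: ready={E} → run E
t=11: ready={E} → run E
t=12: (idle)
t=13: (idle)
t=14: (idle)
t=15: (idle)

context switches = 3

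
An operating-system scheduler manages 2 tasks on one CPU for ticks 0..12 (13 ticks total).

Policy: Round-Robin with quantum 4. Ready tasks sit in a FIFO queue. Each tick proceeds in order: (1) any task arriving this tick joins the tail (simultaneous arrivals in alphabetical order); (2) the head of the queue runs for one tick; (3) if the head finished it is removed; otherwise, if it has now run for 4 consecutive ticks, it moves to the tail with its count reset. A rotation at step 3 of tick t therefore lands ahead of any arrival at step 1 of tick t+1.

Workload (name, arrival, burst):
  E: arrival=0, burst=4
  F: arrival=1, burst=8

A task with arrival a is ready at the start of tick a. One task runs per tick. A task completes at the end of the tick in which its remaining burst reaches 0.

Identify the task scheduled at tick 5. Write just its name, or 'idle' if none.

running at tick 5 = F

t=0: queue=[E] q_used=0 → run E
t=1: queue=[E,F] q_used=1 → run E
t=2: queue=[E,F] q_used=2 → run E
t=3: queue=[E,F] q_used=3 → run E
t=4: queue=[F] q_used=0 → run F
t=5: queue=[F] q_used=1 → run F
t=6: queue=[F] q_used=2 → run F
t=7: queue=[F] q_used=3 → run F
t=8: queue=[F] q_used=0 → run F
t=9: queue=[F] q_used=1 → run F
t=10: queue=[F] q_used=2 → run F
t=11: queue=[F] q_used=3 → run F
t=12: (idle)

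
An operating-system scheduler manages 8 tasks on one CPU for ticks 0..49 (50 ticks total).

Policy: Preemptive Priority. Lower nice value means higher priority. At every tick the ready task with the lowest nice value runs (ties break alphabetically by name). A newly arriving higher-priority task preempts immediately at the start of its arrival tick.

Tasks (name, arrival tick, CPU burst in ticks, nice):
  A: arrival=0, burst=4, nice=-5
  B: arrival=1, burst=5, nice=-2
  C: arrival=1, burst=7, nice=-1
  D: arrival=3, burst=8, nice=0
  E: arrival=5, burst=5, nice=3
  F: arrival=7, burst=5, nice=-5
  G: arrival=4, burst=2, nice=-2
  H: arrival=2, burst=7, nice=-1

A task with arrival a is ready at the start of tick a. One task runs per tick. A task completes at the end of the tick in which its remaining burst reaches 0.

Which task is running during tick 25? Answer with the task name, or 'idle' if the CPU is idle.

running at tick 25 = H

t=0: ready={A} → run A
t=1: ready={A,B,C} → run A
t=2: ready={A,B,C,H} → run A
t=3: ready={A,B,C,D,H} → run A
t=4: ready={B,C,D,G,H} → run B
t=5: ready={B,C,D,E,G,H} → run B
t=6: ready={B,C,D,E,G,H} → run B
t=7: ready={B,C,D,E,F,G,H} → run F
t=8: ready={B,C,D,E,F,G,H} → run F
t=9: ready={B,C,D,E,F,G,H} → run F
t=10: ready={B,C,D,E,F,G,H} → run F
t=11: ready={B,C,D,E,F,G,H} → run F
t=12: ready={B,C,D,E,G,H} → run B
t=13: ready={B,C,D,E,G,H} → run B
t=14: ready={C,D,E,G,H} → run G
t=15: ready={C,D,E,G,H} → run G
t=16: ready={C,D,E,H} → run C
t=17: ready={C,D,E,H} → run C
t=18: ready={C,D,E,H} → run C
t=19: ready={C,D,E,H} → run C
t=20: ready={C,D,E,H} → run C
t=21: ready={C,D,E,H} → run C
t=22: ready={C,D,E,H} → run C
t=23: ready={D,E,H} → run H
t=24: ready={D,E,H} → run H
t=25: ready={D,E,H} → run H
t=26: ready={D,E,H} → run H
t=27: ready={D,E,H} → run H
t=28: ready={D,E,H} → run H
t=29: ready={D,E,H} → run H
t=30: ready={D,E} → run D
t=31: ready={D,E} → run D
t=32: ready={D,E} → run D
t=33: ready={D,E} → run D
t=34: ready={D,E} → run D
t=35: ready={D,E} → run D
t=36: ready={D,E} → run D
t=37: ready={D,E} → run D
t=38: ready={E} → run E
t=39: ready={E} → run E
t=40: ready={E} → run E
t=41: ready={E} → run E
t=42: ready={E} → run E
t=43: (idle)
t=44: (idle)
t=45: (idle)
t=46: (idle)
t=47: (idle)
t=48: (idle)
t=49: (idle)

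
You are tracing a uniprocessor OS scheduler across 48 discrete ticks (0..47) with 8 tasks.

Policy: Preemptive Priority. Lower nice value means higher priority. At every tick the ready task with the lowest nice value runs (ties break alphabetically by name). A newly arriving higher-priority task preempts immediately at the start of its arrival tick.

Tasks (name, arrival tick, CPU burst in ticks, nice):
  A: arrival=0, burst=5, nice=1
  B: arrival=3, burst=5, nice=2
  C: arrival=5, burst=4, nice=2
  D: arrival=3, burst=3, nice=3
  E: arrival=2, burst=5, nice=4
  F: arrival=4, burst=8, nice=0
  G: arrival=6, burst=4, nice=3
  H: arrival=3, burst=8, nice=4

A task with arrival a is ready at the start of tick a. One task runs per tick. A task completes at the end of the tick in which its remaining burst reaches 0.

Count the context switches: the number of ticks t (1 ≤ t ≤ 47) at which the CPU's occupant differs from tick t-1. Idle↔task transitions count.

context switches = 9

t=0: ready={A} → run A
t=1: ready={A} → run A
t=2: ready={A,E} → run A
t=3: ready={A,B,D,E,H} → run A
t=4: ready={A,B,D,E,F,H} → run F
t=5: ready={A,B,C,D,E,F,H} → run F
t=6: ready={A,B,C,D,E,F,G,H} → run F
t=7: ready={A,B,C,D,E,F,G,H} → run F
t=8: ready={A,B,C,D,E,F,G,H} → run F
t=9: ready={A,B,C,D,E,F,G,H} → run F
t=10: ready={A,B,C,D,E,F,G,H} → run F
t=11: ready={A,B,C,D,E,F,G,H} → run F
t=12: ready={A,B,C,D,E,G,H} → run A
t=13: ready={B,C,D,E,G,H} → run B
t=14: ready={B,C,D,E,G,H} → run B
t=15: ready={B,C,D,E,G,H} → run B
t=16: ready={B,C,D,E,G,H} → run B
t=17: ready={B,C,D,E,G,H} → run B
t=18: ready={C,D,E,G,H} → run C
t=19: ready={C,D,E,G,H} → run C
t=20: ready={C,D,E,G,H} → run C
t=21: ready={C,D,E,G,H} → run C
t=22: ready={D,E,G,H} → run D
t=23: ready={D,E,G,H} → run D
t=24: ready={D,E,G,H} → run D
t=25: ready={E,G,H} → run G
t=26: ready={E,G,H} → run G
t=27: ready={E,G,H} → run G
t=28: ready={E,G,H} → run G
t=29: ready={E,H} → run E
t=30: ready={E,H} → run E
t=31: ready={E,H} → run E
t=32: ready={E,H} → run E
t=33: ready={E,H} → run E
t=34: ready={H} → run H
t=35: ready={H} → run H
t=36: ready={H} → run H
t=37: ready={H} → run H
t=38: ready={H} → run H
t=39: ready={H} → run H
t=40: ready={H} → run H
t=41: ready={H} → run H
t=42: (idle)
t=43: (idle)
t=44: (idle)
t=45: (idle)
t=46: (idle)
t=47: (idle)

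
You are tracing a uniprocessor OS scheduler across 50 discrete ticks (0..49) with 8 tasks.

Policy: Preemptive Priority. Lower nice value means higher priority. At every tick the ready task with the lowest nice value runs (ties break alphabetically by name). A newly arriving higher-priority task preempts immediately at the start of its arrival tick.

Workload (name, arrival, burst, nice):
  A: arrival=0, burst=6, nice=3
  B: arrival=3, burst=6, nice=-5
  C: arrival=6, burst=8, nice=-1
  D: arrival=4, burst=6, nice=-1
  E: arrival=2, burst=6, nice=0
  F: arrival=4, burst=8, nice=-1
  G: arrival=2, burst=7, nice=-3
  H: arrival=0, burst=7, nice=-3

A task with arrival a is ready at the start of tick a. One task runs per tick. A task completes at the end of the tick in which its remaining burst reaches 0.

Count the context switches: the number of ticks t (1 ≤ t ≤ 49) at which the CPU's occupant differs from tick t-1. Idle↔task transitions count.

t=0: ready={A,H} → run H
t=1: ready={A,H} → run H
t=2: ready={A,E,G,H} → run G
t=3: ready={A,B,E,G,H} → run B
t=4: ready={A,B,D,E,F,G,H} → run B
t=5: ready={A,B,D,E,F,G,H} → run B
t=6: ready={A,B,C,D,E,F,G,H} → run B
t=7: ready={A,B,C,D,E,F,G,H} → run B
t=8: ready={A,B,C,D,E,F,G,H} → run B
t=9: ready={A,C,D,E,F,G,H} → run G
t=10: ready={A,C,D,E,F,G,H} → run G
t=11: ready={A,C,D,E,F,G,H} → run G
t=12: ready={A,C,D,E,F,G,H} → run G
t=13: ready={A,C,D,E,F,G,H} → run G
t=14: ready={A,C,D,E,F,G,H} → run G
t=15: ready={A,C,D,E,F,H} → run H
t=16: ready={A,C,D,E,F,H} → run H
t=17: ready={A,C,D,E,F,H} → run H
t=18: ready={A,C,D,E,F,H} → run H
t=19: ready={A,C,D,E,F,H} → run H
t=20: ready={A,C,D,E,F} → run C
t=21: ready={A,C,D,E,F} → run C
t=22: ready={A,C,D,E,F} → run C
t=23: ready={A,C,D,E,F} → run C
t=24: ready={A,C,D,E,F} → run C
t=25: ready={A,C,D,E,F} → run C
t=26: ready={A,C,D,E,F} → run C
t=27: ready={A,C,D,E,F} → run C
t=28: ready={A,D,E,F} → run D
t=29: ready={A,D,E,F} → run D
t=30: ready={A,D,E,F} → run D
t=31: ready={A,D,E,F} → run D
t=32: ready={A,D,E,F} → run D
t=33: ready={A,D,E,F} → run D
t=34: ready={A,E,F} → run F
t=35: ready={A,E,F} → run F
t=36: ready={A,E,F} → run F
t=37: ready={A,E,F} → run F
t=38: ready={A,E,F} → run F
t=39: ready={A,E,F} → run F
t=40: ready={A,E,F} → run F
t=41: ready={A,E,F} → run F
t=42: ready={A,E} → run E
t=43: ready={A,E} → run E
t=44: ready={A,E} → run E
t=45: ready={A,E} → run E
t=46: ready={A,E} → run E
t=47: ready={A,E} → run E
t=48: ready={A} → run A
t=49: ready={A} → run A

context switches = 9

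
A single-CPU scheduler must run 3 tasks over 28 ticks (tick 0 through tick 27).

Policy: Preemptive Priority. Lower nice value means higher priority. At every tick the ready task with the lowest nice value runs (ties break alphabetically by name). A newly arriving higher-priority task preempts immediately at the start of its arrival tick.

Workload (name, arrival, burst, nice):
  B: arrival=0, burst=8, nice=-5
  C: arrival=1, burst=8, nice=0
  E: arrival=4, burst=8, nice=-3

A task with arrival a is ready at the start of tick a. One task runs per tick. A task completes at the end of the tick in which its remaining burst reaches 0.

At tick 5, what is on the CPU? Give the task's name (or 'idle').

running at tick 5 = B

t=0: ready={B} → run B
t=1: ready={B,C} → run B
t=2: ready={B,C} → run B
t=3: ready={B,C} → run B
t=4: ready={B,C,E} → run B
t=5: ready={B,C,E} → run B
t=6: ready={B,C,E} → run B
t=7: ready={B,C,E} → run B
t=8: ready={C,E} → run E
t=9: ready={C,E} → run E
t=10: ready={C,E} → run E
t=11: ready={C,E} → run E
t=12: ready={C,E} → run E
t=13: ready={C,E} → run E
t=14: ready={C,E} → run E
t=15: ready={C,E} → run E
t=16: ready={C} → run C
t=17: ready={C} → run C
t=18: ready={C} → run C
t=19: ready={C} → run C
t=20: ready={C} → run C
t=21: ready={C} → run C
t=22: ready={C} → run C
t=23: ready={C} → run C
t=24: (idle)
t=25: (idle)
t=26: (idle)
t=27: (idle)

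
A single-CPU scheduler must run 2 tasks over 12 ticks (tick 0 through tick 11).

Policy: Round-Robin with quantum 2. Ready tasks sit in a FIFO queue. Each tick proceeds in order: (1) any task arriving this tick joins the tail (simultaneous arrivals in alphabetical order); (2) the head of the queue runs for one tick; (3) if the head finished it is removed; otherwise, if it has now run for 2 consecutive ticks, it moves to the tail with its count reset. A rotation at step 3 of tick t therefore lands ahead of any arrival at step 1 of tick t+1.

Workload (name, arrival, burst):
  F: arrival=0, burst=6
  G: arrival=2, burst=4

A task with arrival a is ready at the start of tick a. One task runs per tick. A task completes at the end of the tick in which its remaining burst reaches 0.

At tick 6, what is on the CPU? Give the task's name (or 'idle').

t=0: queue=[F] q_used=0 → run F
t=1: queue=[F] q_used=1 → run F
t=2: queue=[F,G] q_used=0 → run F
t=3: queue=[F,G] q_used=1 → run F
t=4: queue=[G,F] q_used=0 → run G
t=5: queue=[G,F] q_used=1 → run G
t=6: queue=[F,G] q_used=0 → run F
t=7: queue=[F,G] q_used=1 → run F
t=8: queue=[G] q_used=0 → run G
t=9: queue=[G] q_used=1 → run G
t=10: (idle)
t=11: (idle)

running at tick 6 = F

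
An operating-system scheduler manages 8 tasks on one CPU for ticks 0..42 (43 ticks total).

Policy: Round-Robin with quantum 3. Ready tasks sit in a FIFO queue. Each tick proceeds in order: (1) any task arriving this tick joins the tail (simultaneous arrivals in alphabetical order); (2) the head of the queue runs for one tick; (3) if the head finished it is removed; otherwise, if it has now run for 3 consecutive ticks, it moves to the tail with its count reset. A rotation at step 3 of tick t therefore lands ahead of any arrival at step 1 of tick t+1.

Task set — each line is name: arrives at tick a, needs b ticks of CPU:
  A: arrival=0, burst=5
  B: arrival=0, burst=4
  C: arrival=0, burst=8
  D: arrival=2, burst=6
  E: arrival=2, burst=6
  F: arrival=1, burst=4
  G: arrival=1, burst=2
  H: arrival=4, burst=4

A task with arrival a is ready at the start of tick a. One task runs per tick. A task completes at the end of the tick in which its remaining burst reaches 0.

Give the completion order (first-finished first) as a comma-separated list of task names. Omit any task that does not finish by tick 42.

completion order = G, A, B, F, D, E, H, C

t=0: queue=[A,B,C] q_used=0 → run A
t=1: queue=[A,B,C,F,G] q_used=1 → run A
t=2: queue=[A,B,C,F,G,D,E] q_used=2 → run A
t=3: queue=[B,C,F,G,D,E,A] q_used=0 → run B
t=4: queue=[B,C,F,G,D,E,A,H] q_used=1 → run B
t=5: queue=[B,C,F,G,D,E,A,H] q_used=2 → run B
t=6: queue=[C,F,G,D,E,A,H,B] q_used=0 → run C
t=7: queue=[C,F,G,D,E,A,H,B] q_used=1 → run C
t=8: queue=[C,F,G,D,E,A,H,B] q_used=2 → run C
t=9: queue=[F,G,D,E,A,H,B,C] q_used=0 → run F
t=10: queue=[F,G,D,E,A,H,B,C] q_used=1 → run F
t=11: queue=[F,G,D,E,A,H,B,C] q_used=2 → run F
t=12: queue=[G,D,E,A,H,B,C,F] q_used=0 → run G
t=13: queue=[G,D,E,A,H,B,C,F] q_used=1 → run G
t=14: queue=[D,E,A,H,B,C,F] q_used=0 → run D
t=15: queue=[D,E,A,H,B,C,F] q_used=1 → run D
t=16: queue=[D,E,A,H,B,C,F] q_used=2 → run D
t=17: queue=[E,A,H,B,C,F,D] q_used=0 → run E
t=18: queue=[E,A,H,B,C,F,D] q_used=1 → run E
t=19: queue=[E,A,H,B,C,F,D] q_used=2 → run E
t=20: queue=[A,H,B,C,F,D,E] q_used=0 → run A
t=21: queue=[A,H,B,C,F,D,E] q_used=1 → run A
t=22: queue=[H,B,C,F,D,E] q_used=0 → run H
t=23: queue=[H,B,C,F,D,E] q_used=1 → run H
t=24: queue=[H,B,C,F,D,E] q_used=2 → run H
t=25: queue=[B,C,F,D,E,H] q_used=0 → run B
t=26: queue=[C,F,D,E,H] q_used=0 → run C
t=27: queue=[C,F,D,E,H] q_used=1 → run C
t=28: queue=[C,F,D,E,H] q_used=2 → run C
t=29: queue=[F,D,E,H,C] q_used=0 → run F
t=30: queue=[D,E,H,C] q_used=0 → run D
t=31: queue=[D,E,H,C] q_used=1 → run D
t=32: queue=[D,E,H,C] q_used=2 → run D
t=33: queue=[E,H,C] q_used=0 → run E
t=34: queue=[E,H,C] q_used=1 → run E
t=35: queue=[E,H,C] q_used=2 → run E
t=36: queue=[H,C] q_used=0 → run H
t=37: queue=[C] q_used=0 → run C
t=38: queue=[C] q_used=1 → run C
t=39: (idle)
t=40: (idle)
t=41: (idle)
t=42: (idle)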